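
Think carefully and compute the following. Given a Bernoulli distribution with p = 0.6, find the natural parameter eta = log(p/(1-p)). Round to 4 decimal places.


Natural parameter for Bernoulli: eta = log(p/(1-p)).
p = 0.6, 1-p = 0.4.
p/(1-p) = 1.5.
eta = log(1.5) = 0.4055

0.4055


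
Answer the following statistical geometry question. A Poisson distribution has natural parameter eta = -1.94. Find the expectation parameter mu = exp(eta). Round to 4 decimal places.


Expectation parameter for Poisson exponential family:
mu = exp(eta).
eta = -1.94.
mu = exp(-1.94) = 0.1437

0.1437


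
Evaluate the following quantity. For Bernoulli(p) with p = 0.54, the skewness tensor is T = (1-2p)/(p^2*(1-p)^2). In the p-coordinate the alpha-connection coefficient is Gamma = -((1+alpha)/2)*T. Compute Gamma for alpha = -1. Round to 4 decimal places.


Skewness (Amari-Chentsov) tensor: T = (1-2p)/(p^2*(1-p)^2).
p = 0.54, 1-2p = -0.08, p^2 = 0.2916, (1-p)^2 = 0.2116.
T = -0.08/(0.2916 * 0.2116) = -1.296543.
In the p-coordinate, Gamma^(alpha) = Gamma^(0) - (alpha/2)*T with Gamma^(0) = (1/2)*g'(p) = -T/2,
so Gamma^(alpha) = -((1+alpha)/2)*T.
alpha = -1, -(1+alpha)/2 = 0.0.
Gamma = 0.0 * -1.296543 = 0.0000

0.0000


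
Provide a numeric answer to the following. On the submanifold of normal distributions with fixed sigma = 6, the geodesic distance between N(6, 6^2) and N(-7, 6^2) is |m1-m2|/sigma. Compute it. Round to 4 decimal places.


On the fixed-variance normal subfamily, geodesic distance = |m1-m2|/sigma.
|6 - -7| = 13.
sigma = 6.
d = 13/6 = 2.1667

2.1667


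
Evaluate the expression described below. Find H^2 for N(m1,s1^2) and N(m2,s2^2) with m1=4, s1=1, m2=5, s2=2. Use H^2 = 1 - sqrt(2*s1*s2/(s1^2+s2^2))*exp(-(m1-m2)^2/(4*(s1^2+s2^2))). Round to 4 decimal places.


Squared Hellinger distance for Gaussians:
H^2 = 1 - sqrt(2*s1*s2/(s1^2+s2^2)) * exp(-(m1-m2)^2/(4*(s1^2+s2^2))).
s1^2 = 1, s2^2 = 4, s1^2+s2^2 = 5.
sqrt(2*1*2/(5)) = 0.894427.
(m1-m2)^2 = (-1)^2 = 1.
exp(-1/(4*5)) = exp(-0.05) = 0.951229.
H^2 = 1 - 0.894427*0.951229 = 0.1492

0.1492


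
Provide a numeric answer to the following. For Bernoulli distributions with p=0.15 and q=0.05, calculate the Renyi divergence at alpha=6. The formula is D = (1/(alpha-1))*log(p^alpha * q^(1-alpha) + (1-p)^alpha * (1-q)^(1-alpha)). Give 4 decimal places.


Renyi divergence of order alpha between Bernoulli distributions:
D = (1/(alpha-1))*log(p^alpha * q^(1-alpha) + (1-p)^alpha * (1-q)^(1-alpha)).
alpha = 6, p = 0.15, q = 0.05.
p^alpha * q^(1-alpha) = 0.15^6 * 0.05^-5 = 36.45.
(1-p)^alpha * (1-q)^(1-alpha) = 0.85^6 * 0.95^-5 = 0.487411.
sum = 36.45 + 0.487411 = 36.937411.
D = (1/5)*log(36.937411) = 0.7218

0.7218


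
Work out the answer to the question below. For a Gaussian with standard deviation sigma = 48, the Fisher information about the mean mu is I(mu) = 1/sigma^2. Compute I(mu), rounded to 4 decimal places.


The Fisher information for the mean of a normal distribution is I(mu) = 1/sigma^2.
sigma = 48, so sigma^2 = 2304.
I(mu) = 1/2304 = 0.0004

0.0004


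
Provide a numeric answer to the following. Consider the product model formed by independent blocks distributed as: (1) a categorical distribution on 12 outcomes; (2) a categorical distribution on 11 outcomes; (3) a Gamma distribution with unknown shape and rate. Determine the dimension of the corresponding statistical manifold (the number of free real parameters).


The dimension of a statistical manifold equals the number of free
(independent) real parameters of the model. For a product of independent
blocks the parameter counts add.
- categorical on 12 outcomes (probabilities sum to 1): 12-1 = 11.
- categorical on 11 outcomes (probabilities sum to 1): 11-1 = 10.
- Gamma (shape, rate): 2.
Total = 11 + 10 + 2 = 23.
Dimension = 23

23


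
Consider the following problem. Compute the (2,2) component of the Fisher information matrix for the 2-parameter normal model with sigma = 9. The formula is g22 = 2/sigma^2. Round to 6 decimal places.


For the 2-parameter normal family, the Fisher metric has:
  g11 = 1/sigma^2, g22 = 2/sigma^2.
sigma = 9, sigma^2 = 81.
g22 = 0.024691

0.024691


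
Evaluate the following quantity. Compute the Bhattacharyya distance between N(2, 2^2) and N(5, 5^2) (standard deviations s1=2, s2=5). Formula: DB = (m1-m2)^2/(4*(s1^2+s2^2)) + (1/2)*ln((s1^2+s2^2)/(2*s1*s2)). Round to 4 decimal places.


Bhattacharyya distance between two Gaussians:
DB = (m1-m2)^2/(4*(s1^2+s2^2)) + (1/2)*ln((s1^2+s2^2)/(2*s1*s2)).
(m1-m2)^2 = (-3)^2 = 9.
s1^2+s2^2 = 4 + 25 = 29.
term1 = 9/116 = 0.077586.
term2 = 0.5*ln(29/20.0) = 0.185782.
DB = 0.077586 + 0.185782 = 0.2634

0.2634


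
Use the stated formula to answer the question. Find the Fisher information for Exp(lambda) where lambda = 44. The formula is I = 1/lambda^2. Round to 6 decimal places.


Fisher information for exponential: I(lambda) = 1/lambda^2.
lambda = 44, lambda^2 = 1936.
I = 1/1936 = 0.000517

0.000517


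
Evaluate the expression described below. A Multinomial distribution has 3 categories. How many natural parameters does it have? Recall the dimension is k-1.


Exponential family dimension calculation:
For Multinomial with k=3 categories, dim = k-1 = 2.

2


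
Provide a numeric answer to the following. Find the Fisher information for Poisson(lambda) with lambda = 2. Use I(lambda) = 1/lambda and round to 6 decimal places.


Fisher information for Poisson: I(lambda) = 1/lambda.
lambda = 2.
I(lambda) = 1/2 = 0.500000

0.500000


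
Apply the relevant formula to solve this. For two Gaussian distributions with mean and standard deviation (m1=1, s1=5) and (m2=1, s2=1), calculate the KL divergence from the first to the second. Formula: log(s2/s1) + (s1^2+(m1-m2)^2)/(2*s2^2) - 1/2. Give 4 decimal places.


KL divergence between normal distributions:
KL = log(s2/s1) + (s1^2 + (m1-m2)^2)/(2*s2^2) - 1/2.
log(1/5) = -1.609438.
(5^2 + (1-1)^2)/(2*1^2) = (25 + 0)/2 = 12.5.
KL = -1.609438 + 12.5 - 0.5 = 10.3906

10.3906


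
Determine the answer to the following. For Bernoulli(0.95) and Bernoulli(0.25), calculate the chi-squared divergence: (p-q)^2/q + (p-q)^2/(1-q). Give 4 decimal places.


Chi-squared divergence between Bernoulli distributions:
chi^2 = (p-q)^2/q + (p-q)^2/(1-q).
p = 0.95, q = 0.25, p-q = 0.7.
(p-q)^2 = 0.49.
term1 = 0.49/0.25 = 1.96.
term2 = 0.49/0.75 = 0.653333.
chi^2 = 1.96 + 0.653333 = 2.6133

2.6133


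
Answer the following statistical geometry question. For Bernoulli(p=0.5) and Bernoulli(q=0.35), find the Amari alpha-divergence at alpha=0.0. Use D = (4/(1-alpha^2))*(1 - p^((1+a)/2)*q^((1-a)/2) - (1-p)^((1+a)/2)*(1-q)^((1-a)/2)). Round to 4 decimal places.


Amari alpha-divergence:
D = (4/(1-alpha^2))*(1 - p^((1+a)/2)*q^((1-a)/2) - (1-p)^((1+a)/2)*(1-q)^((1-a)/2)).
alpha = 0.0, p = 0.5, q = 0.35.
e1 = (1+alpha)/2 = 0.5, e2 = (1-alpha)/2 = 0.5.
t1 = p^e1 * q^e2 = 0.5^0.5 * 0.35^0.5 = 0.41833.
t2 = (1-p)^e1 * (1-q)^e2 = 0.5^0.5 * 0.65^0.5 = 0.570088.
4/(1-alpha^2) = 4.0.
D = 4.0*(1 - 0.41833 - 0.570088) = 0.0463

0.0463


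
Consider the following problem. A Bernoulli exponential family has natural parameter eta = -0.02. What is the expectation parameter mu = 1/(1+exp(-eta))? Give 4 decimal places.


Dual coordinate (expectation parameter) for Bernoulli:
mu = 1/(1+exp(-eta)).
eta = -0.02.
exp(-eta) = exp(0.02) = 1.020201.
mu = 1/(1+1.020201) = 0.4950

0.4950


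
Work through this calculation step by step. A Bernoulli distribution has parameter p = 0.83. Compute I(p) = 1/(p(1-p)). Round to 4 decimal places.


For Bernoulli(p), Fisher information is I(p) = 1/(p*(1-p)).
p = 0.83, 1-p = 0.17.
p*(1-p) = 0.1411.
I(p) = 1/0.1411 = 7.0872

7.0872


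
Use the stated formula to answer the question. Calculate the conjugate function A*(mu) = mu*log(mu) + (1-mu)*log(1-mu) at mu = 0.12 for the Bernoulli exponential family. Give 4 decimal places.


Legendre transform for Bernoulli:
A*(mu) = mu*log(mu) + (1-mu)*log(1-mu).
mu = 0.12, 1-mu = 0.88.
mu*log(mu) = 0.12*log(0.12) = -0.254432.
(1-mu)*log(1-mu) = 0.88*log(0.88) = -0.112493.
A* = -0.254432 + -0.112493 = -0.3669

-0.3669


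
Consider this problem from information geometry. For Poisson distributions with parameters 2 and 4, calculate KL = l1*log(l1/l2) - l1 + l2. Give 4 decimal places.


KL divergence for Poisson:
KL = l1*log(l1/l2) - l1 + l2.
l1 = 2, l2 = 4.
log(2/4) = -0.693147.
l1*log(l1/l2) = 2 * -0.693147 = -1.386294.
KL = -1.386294 - 2 + 4 = 0.6137

0.6137


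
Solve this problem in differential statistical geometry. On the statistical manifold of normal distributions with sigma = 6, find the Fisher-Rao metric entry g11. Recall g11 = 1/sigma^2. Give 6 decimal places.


For the 2-parameter normal family, the Fisher metric has:
  g11 = 1/sigma^2, g22 = 2/sigma^2.
sigma = 6, sigma^2 = 36.
g11 = 0.027778

0.027778


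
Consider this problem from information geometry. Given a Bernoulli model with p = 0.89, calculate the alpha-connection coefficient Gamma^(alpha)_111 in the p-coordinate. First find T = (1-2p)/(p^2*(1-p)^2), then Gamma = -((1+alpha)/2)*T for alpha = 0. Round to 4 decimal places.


Skewness (Amari-Chentsov) tensor: T = (1-2p)/(p^2*(1-p)^2).
p = 0.89, 1-2p = -0.78, p^2 = 0.7921, (1-p)^2 = 0.0121.
T = -0.78/(0.7921 * 0.0121) = -81.382161.
In the p-coordinate, Gamma^(alpha) = Gamma^(0) - (alpha/2)*T with Gamma^(0) = (1/2)*g'(p) = -T/2,
so Gamma^(alpha) = -((1+alpha)/2)*T.
alpha = 0, -(1+alpha)/2 = -0.5.
Gamma = -0.5 * -81.382161 = 40.6911

40.6911


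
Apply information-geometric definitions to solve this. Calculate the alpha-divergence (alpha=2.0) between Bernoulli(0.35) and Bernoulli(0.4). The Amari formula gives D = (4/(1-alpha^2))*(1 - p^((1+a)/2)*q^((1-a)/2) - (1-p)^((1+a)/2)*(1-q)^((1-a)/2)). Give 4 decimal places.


Amari alpha-divergence:
D = (4/(1-alpha^2))*(1 - p^((1+a)/2)*q^((1-a)/2) - (1-p)^((1+a)/2)*(1-q)^((1-a)/2)).
alpha = 2.0, p = 0.35, q = 0.4.
e1 = (1+alpha)/2 = 1.5, e2 = (1-alpha)/2 = -0.5.
t1 = p^e1 * q^e2 = 0.35^1.5 * 0.4^-0.5 = 0.327395.
t2 = (1-p)^e1 * (1-q)^e2 = 0.65^1.5 * 0.6^-0.5 = 0.676541.
4/(1-alpha^2) = -1.333333.
D = -1.333333*(1 - 0.327395 - 0.676541) = 0.0052

0.0052


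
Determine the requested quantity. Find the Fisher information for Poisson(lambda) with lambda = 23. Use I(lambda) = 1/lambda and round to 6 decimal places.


Fisher information for Poisson: I(lambda) = 1/lambda.
lambda = 23.
I(lambda) = 1/23 = 0.043478

0.043478


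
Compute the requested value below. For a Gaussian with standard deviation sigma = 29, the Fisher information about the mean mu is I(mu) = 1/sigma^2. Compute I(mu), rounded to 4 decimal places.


The Fisher information for the mean of a normal distribution is I(mu) = 1/sigma^2.
sigma = 29, so sigma^2 = 841.
I(mu) = 1/841 = 0.0012

0.0012


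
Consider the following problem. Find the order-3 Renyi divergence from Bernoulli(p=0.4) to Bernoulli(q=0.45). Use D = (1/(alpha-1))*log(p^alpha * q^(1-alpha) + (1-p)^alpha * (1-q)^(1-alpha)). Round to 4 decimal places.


Renyi divergence of order alpha between Bernoulli distributions:
D = (1/(alpha-1))*log(p^alpha * q^(1-alpha) + (1-p)^alpha * (1-q)^(1-alpha)).
alpha = 3, p = 0.4, q = 0.45.
p^alpha * q^(1-alpha) = 0.4^3 * 0.45^-2 = 0.316049.
(1-p)^alpha * (1-q)^(1-alpha) = 0.6^3 * 0.55^-2 = 0.71405.
sum = 0.316049 + 0.71405 = 1.030099.
D = (1/2)*log(1.030099) = 0.0148

0.0148


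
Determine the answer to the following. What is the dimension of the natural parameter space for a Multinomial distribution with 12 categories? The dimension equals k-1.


Exponential family dimension calculation:
For Multinomial with k=12 categories, dim = k-1 = 11.

11


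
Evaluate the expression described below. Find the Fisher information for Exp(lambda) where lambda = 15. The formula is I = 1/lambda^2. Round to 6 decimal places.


Fisher information for exponential: I(lambda) = 1/lambda^2.
lambda = 15, lambda^2 = 225.
I = 1/225 = 0.004444

0.004444


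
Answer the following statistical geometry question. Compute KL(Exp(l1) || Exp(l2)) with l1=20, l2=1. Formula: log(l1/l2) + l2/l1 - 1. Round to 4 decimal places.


KL divergence for exponential family:
KL = log(l1/l2) + l2/l1 - 1.
log(20/1) = 2.995732.
1/20 = 0.05.
KL = 2.995732 + 0.05 - 1 = 2.0457

2.0457


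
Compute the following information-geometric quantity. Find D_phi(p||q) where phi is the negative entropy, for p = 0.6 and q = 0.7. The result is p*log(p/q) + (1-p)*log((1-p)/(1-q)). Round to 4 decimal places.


Bregman divergence with negative entropy generator:
D = p*log(p/q) + (1-p)*log((1-p)/(1-q)).
p = 0.6, q = 0.7.
p*log(p/q) = 0.6*log(0.6/0.7) = -0.09249.
(1-p)*log((1-p)/(1-q)) = 0.4*log(0.4/0.3) = 0.115073.
D = -0.09249 + 0.115073 = 0.0226

0.0226


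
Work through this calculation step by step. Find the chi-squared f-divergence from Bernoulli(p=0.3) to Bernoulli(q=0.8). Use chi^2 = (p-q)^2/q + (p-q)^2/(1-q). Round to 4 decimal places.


Chi-squared divergence between Bernoulli distributions:
chi^2 = (p-q)^2/q + (p-q)^2/(1-q).
p = 0.3, q = 0.8, p-q = -0.5.
(p-q)^2 = 0.25.
term1 = 0.25/0.8 = 0.3125.
term2 = 0.25/0.2 = 1.25.
chi^2 = 0.3125 + 1.25 = 1.5625

1.5625


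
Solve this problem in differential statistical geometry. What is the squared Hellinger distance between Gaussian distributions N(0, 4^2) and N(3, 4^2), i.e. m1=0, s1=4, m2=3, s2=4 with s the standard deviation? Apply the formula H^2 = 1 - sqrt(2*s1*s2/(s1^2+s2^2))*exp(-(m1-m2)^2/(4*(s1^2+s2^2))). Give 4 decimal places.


Squared Hellinger distance for Gaussians:
H^2 = 1 - sqrt(2*s1*s2/(s1^2+s2^2)) * exp(-(m1-m2)^2/(4*(s1^2+s2^2))).
s1^2 = 16, s2^2 = 16, s1^2+s2^2 = 32.
sqrt(2*4*4/(32)) = 1.0.
(m1-m2)^2 = (-3)^2 = 9.
exp(-9/(4*32)) = exp(-0.070312) = 0.932102.
H^2 = 1 - 1.0*0.932102 = 0.0679

0.0679


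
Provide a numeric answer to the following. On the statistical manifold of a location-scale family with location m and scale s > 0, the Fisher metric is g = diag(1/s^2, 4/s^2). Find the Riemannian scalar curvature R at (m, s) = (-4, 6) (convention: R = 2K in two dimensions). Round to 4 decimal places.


The metric has the form g = (A dm^2 + B ds^2)/s^2 with A = 1, B = 4.
Substitute u = sqrt(A/B)*m: g = B*(du^2 + ds^2)/s^2, i.e. B times the
Poincare upper half-plane metric, which has constant Gaussian curvature -1.
Scaling a 2D metric by a constant c divides the Gaussian curvature by c,
so K = -1/B = -1/(4) = -0.2500 everywhere (the point (m, s) = (-4, 6) is irrelevant:
the curvature is constant).
Scalar curvature in dimension 2: R = 2K = -2/(4) = -0.5000.

-0.5000


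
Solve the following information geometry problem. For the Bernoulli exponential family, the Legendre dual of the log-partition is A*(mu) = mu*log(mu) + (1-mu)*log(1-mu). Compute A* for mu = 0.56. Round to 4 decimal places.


Legendre transform for Bernoulli:
A*(mu) = mu*log(mu) + (1-mu)*log(1-mu).
mu = 0.56, 1-mu = 0.44.
mu*log(mu) = 0.56*log(0.56) = -0.324698.
(1-mu)*log(1-mu) = 0.44*log(0.44) = -0.361231.
A* = -0.324698 + -0.361231 = -0.6859

-0.6859


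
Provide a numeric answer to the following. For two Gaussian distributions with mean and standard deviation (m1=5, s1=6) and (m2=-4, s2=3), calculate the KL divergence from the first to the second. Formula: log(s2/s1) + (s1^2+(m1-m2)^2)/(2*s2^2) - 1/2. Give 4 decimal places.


KL divergence between normal distributions:
KL = log(s2/s1) + (s1^2 + (m1-m2)^2)/(2*s2^2) - 1/2.
log(3/6) = -0.693147.
(6^2 + (5--4)^2)/(2*3^2) = (36 + 81)/18 = 6.5.
KL = -0.693147 + 6.5 - 0.5 = 5.3069

5.3069


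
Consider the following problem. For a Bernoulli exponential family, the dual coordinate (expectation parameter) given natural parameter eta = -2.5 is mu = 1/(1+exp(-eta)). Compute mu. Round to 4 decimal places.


Dual coordinate (expectation parameter) for Bernoulli:
mu = 1/(1+exp(-eta)).
eta = -2.5.
exp(-eta) = exp(2.5) = 12.182494.
mu = 1/(1+12.182494) = 0.0759

0.0759


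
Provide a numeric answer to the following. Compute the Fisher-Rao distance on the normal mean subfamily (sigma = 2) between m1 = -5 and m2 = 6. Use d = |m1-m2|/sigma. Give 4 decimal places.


On the fixed-variance normal subfamily, geodesic distance = |m1-m2|/sigma.
|-5 - 6| = 11.
sigma = 2.
d = 11/2 = 5.5000

5.5000


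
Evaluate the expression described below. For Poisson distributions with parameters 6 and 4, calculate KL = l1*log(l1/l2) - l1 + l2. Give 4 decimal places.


KL divergence for Poisson:
KL = l1*log(l1/l2) - l1 + l2.
l1 = 6, l2 = 4.
log(6/4) = 0.405465.
l1*log(l1/l2) = 6 * 0.405465 = 2.432791.
KL = 2.432791 - 6 + 4 = 0.4328

0.4328


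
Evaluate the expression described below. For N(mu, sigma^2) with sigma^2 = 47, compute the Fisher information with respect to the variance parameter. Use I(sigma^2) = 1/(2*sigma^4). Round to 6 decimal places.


Fisher information for variance: I(sigma^2) = 1/(2*sigma^4).
sigma^2 = 47, so sigma^4 = 2209.
I = 1/(2*2209) = 1/4418 = 0.000226

0.000226


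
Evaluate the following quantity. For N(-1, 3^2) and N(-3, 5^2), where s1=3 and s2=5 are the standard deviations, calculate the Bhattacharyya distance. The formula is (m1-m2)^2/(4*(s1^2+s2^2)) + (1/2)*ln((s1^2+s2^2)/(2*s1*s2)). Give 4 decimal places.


Bhattacharyya distance between two Gaussians:
DB = (m1-m2)^2/(4*(s1^2+s2^2)) + (1/2)*ln((s1^2+s2^2)/(2*s1*s2)).
(m1-m2)^2 = (2)^2 = 4.
s1^2+s2^2 = 9 + 25 = 34.
term1 = 4/136 = 0.029412.
term2 = 0.5*ln(34/30.0) = 0.062582.
DB = 0.029412 + 0.062582 = 0.0920

0.0920


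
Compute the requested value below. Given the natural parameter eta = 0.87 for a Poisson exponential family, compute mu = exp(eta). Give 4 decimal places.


Expectation parameter for Poisson exponential family:
mu = exp(eta).
eta = 0.87.
mu = exp(0.87) = 2.3869

2.3869


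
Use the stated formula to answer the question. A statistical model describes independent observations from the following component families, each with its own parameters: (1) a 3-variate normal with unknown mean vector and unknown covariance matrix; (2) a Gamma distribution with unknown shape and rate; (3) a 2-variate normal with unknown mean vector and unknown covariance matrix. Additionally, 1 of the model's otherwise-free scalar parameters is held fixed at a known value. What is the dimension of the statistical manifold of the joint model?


The dimension of a statistical manifold equals the number of free
(independent) real parameters of the model. For a product of independent
blocks the parameter counts add.
- 3-variate normal: 3 (mean) + 3*4/2 = 6 (symmetric covariance) = 9.
- Gamma (shape, rate): 2.
- 2-variate normal: 2 (mean) + 2*3/2 = 3 (symmetric covariance) = 5.
Total = 9 + 2 + 5 = 16.
1 parameter(s) fixed at known values: 16 - 1 = 15.
Dimension = 15

15


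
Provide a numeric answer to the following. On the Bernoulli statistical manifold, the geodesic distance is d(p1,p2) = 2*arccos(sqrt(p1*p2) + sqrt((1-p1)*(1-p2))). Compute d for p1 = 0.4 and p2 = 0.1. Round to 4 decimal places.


Geodesic distance on Bernoulli manifold:
d(p1,p2) = 2*arccos(sqrt(p1*p2) + sqrt((1-p1)*(1-p2))).
sqrt(p1*p2) = sqrt(0.4*0.1) = 0.2.
sqrt((1-p1)*(1-p2)) = sqrt(0.6*0.9) = 0.734847.
arg = 0.2 + 0.734847 = 0.934847.
d = 2*arccos(0.934847) = 0.7259

0.7259


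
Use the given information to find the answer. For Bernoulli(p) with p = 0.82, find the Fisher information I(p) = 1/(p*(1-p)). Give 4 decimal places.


For Bernoulli(p), Fisher information is I(p) = 1/(p*(1-p)).
p = 0.82, 1-p = 0.18.
p*(1-p) = 0.1476.
I(p) = 1/0.1476 = 6.7751

6.7751


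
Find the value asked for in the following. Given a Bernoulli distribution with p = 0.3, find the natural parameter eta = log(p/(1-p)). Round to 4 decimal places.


Natural parameter for Bernoulli: eta = log(p/(1-p)).
p = 0.3, 1-p = 0.7.
p/(1-p) = 0.428571.
eta = log(0.428571) = -0.8473

-0.8473


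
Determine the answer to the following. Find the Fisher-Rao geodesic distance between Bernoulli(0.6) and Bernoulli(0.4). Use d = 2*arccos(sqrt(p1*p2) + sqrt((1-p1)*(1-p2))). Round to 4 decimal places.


Geodesic distance on Bernoulli manifold:
d(p1,p2) = 2*arccos(sqrt(p1*p2) + sqrt((1-p1)*(1-p2))).
sqrt(p1*p2) = sqrt(0.6*0.4) = 0.489898.
sqrt((1-p1)*(1-p2)) = sqrt(0.4*0.6) = 0.489898.
arg = 0.489898 + 0.489898 = 0.979796.
d = 2*arccos(0.979796) = 0.4027

0.4027


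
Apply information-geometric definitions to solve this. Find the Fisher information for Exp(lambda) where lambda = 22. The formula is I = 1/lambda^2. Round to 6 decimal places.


Fisher information for exponential: I(lambda) = 1/lambda^2.
lambda = 22, lambda^2 = 484.
I = 1/484 = 0.002066

0.002066


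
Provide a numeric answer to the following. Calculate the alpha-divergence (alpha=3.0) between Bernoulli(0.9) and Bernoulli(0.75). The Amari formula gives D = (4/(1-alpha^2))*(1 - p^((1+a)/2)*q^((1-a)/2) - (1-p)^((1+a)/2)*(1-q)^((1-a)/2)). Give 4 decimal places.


Amari alpha-divergence:
D = (4/(1-alpha^2))*(1 - p^((1+a)/2)*q^((1-a)/2) - (1-p)^((1+a)/2)*(1-q)^((1-a)/2)).
alpha = 3.0, p = 0.9, q = 0.75.
e1 = (1+alpha)/2 = 2.0, e2 = (1-alpha)/2 = -1.0.
t1 = p^e1 * q^e2 = 0.9^2.0 * 0.75^-1.0 = 1.08.
t2 = (1-p)^e1 * (1-q)^e2 = 0.1^2.0 * 0.25^-1.0 = 0.04.
4/(1-alpha^2) = -0.5.
D = -0.5*(1 - 1.08 - 0.04) = 0.0600

0.0600


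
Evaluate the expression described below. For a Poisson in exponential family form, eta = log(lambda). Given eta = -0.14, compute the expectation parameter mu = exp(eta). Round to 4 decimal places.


Expectation parameter for Poisson exponential family:
mu = exp(eta).
eta = -0.14.
mu = exp(-0.14) = 0.8694

0.8694


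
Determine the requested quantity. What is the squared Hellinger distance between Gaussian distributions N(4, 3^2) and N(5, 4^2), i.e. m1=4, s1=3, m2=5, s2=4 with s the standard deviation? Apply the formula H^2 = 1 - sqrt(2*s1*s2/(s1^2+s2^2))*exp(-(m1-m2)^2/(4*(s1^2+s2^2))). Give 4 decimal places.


Squared Hellinger distance for Gaussians:
H^2 = 1 - sqrt(2*s1*s2/(s1^2+s2^2)) * exp(-(m1-m2)^2/(4*(s1^2+s2^2))).
s1^2 = 9, s2^2 = 16, s1^2+s2^2 = 25.
sqrt(2*3*4/(25)) = 0.979796.
(m1-m2)^2 = (-1)^2 = 1.
exp(-1/(4*25)) = exp(-0.01) = 0.99005.
H^2 = 1 - 0.979796*0.99005 = 0.0300

0.0300


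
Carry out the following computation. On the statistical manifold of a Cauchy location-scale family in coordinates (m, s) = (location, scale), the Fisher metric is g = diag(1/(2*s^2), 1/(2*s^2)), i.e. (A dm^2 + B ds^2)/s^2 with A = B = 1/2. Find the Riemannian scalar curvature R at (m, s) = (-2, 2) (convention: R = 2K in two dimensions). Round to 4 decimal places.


The metric has the form g = (A dm^2 + B ds^2)/s^2 with A = 1/2, B = 1/2.
Substitute u = sqrt(A/B)*m: g = B*(du^2 + ds^2)/s^2, i.e. B times the
Poincare upper half-plane metric, which has constant Gaussian curvature -1.
Scaling a 2D metric by a constant c divides the Gaussian curvature by c,
so K = -1/B = -1/(1/2) = -2.0000 everywhere (the point (m, s) = (-2, 2) is irrelevant:
the curvature is constant).
Scalar curvature in dimension 2: R = 2K = -2/(1/2) = -4.0000.

-4.0000


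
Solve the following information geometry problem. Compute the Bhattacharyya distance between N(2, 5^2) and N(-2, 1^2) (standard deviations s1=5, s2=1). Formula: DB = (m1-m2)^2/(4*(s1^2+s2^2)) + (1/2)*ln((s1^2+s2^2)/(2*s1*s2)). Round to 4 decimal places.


Bhattacharyya distance between two Gaussians:
DB = (m1-m2)^2/(4*(s1^2+s2^2)) + (1/2)*ln((s1^2+s2^2)/(2*s1*s2)).
(m1-m2)^2 = (4)^2 = 16.
s1^2+s2^2 = 25 + 1 = 26.
term1 = 16/104 = 0.153846.
term2 = 0.5*ln(26/10.0) = 0.477756.
DB = 0.153846 + 0.477756 = 0.6316

0.6316


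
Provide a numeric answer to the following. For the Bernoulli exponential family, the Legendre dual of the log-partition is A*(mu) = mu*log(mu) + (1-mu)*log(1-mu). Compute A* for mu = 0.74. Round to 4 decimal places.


Legendre transform for Bernoulli:
A*(mu) = mu*log(mu) + (1-mu)*log(1-mu).
mu = 0.74, 1-mu = 0.26.
mu*log(mu) = 0.74*log(0.74) = -0.222818.
(1-mu)*log(1-mu) = 0.26*log(0.26) = -0.350239.
A* = -0.222818 + -0.350239 = -0.5731

-0.5731


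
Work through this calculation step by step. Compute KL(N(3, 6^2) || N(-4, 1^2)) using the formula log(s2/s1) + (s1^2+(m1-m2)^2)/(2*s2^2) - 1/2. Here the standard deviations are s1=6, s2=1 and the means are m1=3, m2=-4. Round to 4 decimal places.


KL divergence between normal distributions:
KL = log(s2/s1) + (s1^2 + (m1-m2)^2)/(2*s2^2) - 1/2.
log(1/6) = -1.791759.
(6^2 + (3--4)^2)/(2*1^2) = (36 + 49)/2 = 42.5.
KL = -1.791759 + 42.5 - 0.5 = 40.2082

40.2082


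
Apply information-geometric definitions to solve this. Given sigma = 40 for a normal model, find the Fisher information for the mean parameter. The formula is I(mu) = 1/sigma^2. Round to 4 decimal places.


The Fisher information for the mean of a normal distribution is I(mu) = 1/sigma^2.
sigma = 40, so sigma^2 = 1600.
I(mu) = 1/1600 = 0.0006

0.0006


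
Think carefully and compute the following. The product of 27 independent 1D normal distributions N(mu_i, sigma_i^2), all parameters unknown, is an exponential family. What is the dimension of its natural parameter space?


Exponential family dimension calculation:
Each univariate normal has two natural parameters (mu/sigma^2 and -1/(2 sigma^2)).
With 27 independent components, dim = 2 * 27 = 54.

54


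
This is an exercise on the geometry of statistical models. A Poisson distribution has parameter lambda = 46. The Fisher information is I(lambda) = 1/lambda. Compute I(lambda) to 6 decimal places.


Fisher information for Poisson: I(lambda) = 1/lambda.
lambda = 46.
I(lambda) = 1/46 = 0.021739

0.021739


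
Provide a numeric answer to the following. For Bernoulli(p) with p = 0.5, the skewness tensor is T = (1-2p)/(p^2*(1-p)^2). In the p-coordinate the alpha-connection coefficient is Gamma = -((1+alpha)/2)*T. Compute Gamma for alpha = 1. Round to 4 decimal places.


Skewness (Amari-Chentsov) tensor: T = (1-2p)/(p^2*(1-p)^2).
p = 0.5, 1-2p = 0.0, p^2 = 0.25, (1-p)^2 = 0.25.
T = 0.0/(0.25 * 0.25) = 0.0.
In the p-coordinate, Gamma^(alpha) = Gamma^(0) - (alpha/2)*T with Gamma^(0) = (1/2)*g'(p) = -T/2,
so Gamma^(alpha) = -((1+alpha)/2)*T.
alpha = 1, -(1+alpha)/2 = -1.0.
Gamma = -1.0 * 0.0 = 0.0000

0.0000


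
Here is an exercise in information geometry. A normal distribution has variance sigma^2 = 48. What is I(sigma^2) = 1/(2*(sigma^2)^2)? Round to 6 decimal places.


Fisher information for variance: I(sigma^2) = 1/(2*sigma^4).
sigma^2 = 48, so sigma^4 = 2304.
I = 1/(2*2304) = 1/4608 = 0.000217

0.000217


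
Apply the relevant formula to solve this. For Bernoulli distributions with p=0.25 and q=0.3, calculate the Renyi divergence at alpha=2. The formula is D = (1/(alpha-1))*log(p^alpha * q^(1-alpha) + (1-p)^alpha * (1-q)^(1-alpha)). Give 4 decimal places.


Renyi divergence of order alpha between Bernoulli distributions:
D = (1/(alpha-1))*log(p^alpha * q^(1-alpha) + (1-p)^alpha * (1-q)^(1-alpha)).
alpha = 2, p = 0.25, q = 0.3.
p^alpha * q^(1-alpha) = 0.25^2 * 0.3^-1 = 0.208333.
(1-p)^alpha * (1-q)^(1-alpha) = 0.75^2 * 0.7^-1 = 0.803571.
sum = 0.208333 + 0.803571 = 1.011905.
D = (1/1)*log(1.011905) = 0.0118

0.0118


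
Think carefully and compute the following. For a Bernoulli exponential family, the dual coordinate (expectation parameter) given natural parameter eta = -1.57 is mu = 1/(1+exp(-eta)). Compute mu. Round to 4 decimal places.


Dual coordinate (expectation parameter) for Bernoulli:
mu = 1/(1+exp(-eta)).
eta = -1.57.
exp(-eta) = exp(1.57) = 4.806648.
mu = 1/(1+4.806648) = 0.1722

0.1722


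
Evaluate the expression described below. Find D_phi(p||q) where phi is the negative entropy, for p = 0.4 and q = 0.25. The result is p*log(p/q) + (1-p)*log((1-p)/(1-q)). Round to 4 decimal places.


Bregman divergence with negative entropy generator:
D = p*log(p/q) + (1-p)*log((1-p)/(1-q)).
p = 0.4, q = 0.25.
p*log(p/q) = 0.4*log(0.4/0.25) = 0.188001.
(1-p)*log((1-p)/(1-q)) = 0.6*log(0.6/0.75) = -0.133886.
D = 0.188001 + -0.133886 = 0.0541

0.0541


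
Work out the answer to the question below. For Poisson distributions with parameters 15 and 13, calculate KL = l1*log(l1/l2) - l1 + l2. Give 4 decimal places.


KL divergence for Poisson:
KL = l1*log(l1/l2) - l1 + l2.
l1 = 15, l2 = 13.
log(15/13) = 0.143101.
l1*log(l1/l2) = 15 * 0.143101 = 2.146513.
KL = 2.146513 - 15 + 13 = 0.1465

0.1465


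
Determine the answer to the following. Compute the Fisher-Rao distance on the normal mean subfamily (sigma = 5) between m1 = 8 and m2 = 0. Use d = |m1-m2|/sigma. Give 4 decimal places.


On the fixed-variance normal subfamily, geodesic distance = |m1-m2|/sigma.
|8 - 0| = 8.
sigma = 5.
d = 8/5 = 1.6000

1.6000


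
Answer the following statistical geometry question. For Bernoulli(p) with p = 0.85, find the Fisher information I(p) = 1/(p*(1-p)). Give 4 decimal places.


For Bernoulli(p), Fisher information is I(p) = 1/(p*(1-p)).
p = 0.85, 1-p = 0.15.
p*(1-p) = 0.1275.
I(p) = 1/0.1275 = 7.8431

7.8431


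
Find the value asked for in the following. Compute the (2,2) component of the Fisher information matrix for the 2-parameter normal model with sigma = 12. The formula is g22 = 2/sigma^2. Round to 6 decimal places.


For the 2-parameter normal family, the Fisher metric has:
  g11 = 1/sigma^2, g22 = 2/sigma^2.
sigma = 12, sigma^2 = 144.
g22 = 0.013889

0.013889


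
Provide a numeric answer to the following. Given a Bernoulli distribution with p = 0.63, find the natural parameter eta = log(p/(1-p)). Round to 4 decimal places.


Natural parameter for Bernoulli: eta = log(p/(1-p)).
p = 0.63, 1-p = 0.37.
p/(1-p) = 1.702703.
eta = log(1.702703) = 0.5322

0.5322


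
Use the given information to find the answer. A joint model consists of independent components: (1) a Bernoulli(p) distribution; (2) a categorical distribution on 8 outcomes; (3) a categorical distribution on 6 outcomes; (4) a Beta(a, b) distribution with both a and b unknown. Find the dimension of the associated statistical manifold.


The dimension of a statistical manifold equals the number of free
(independent) real parameters of the model. For a product of independent
blocks the parameter counts add.
- Bernoulli (p): 1.
- categorical on 8 outcomes (probabilities sum to 1): 8-1 = 7.
- categorical on 6 outcomes (probabilities sum to 1): 6-1 = 5.
- Beta (a, b): 2.
Total = 1 + 7 + 5 + 2 = 15.
Dimension = 15

15


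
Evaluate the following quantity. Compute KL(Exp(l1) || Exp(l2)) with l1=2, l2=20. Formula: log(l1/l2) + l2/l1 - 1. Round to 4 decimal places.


KL divergence for exponential family:
KL = log(l1/l2) + l2/l1 - 1.
log(2/20) = -2.302585.
20/2 = 10.0.
KL = -2.302585 + 10.0 - 1 = 6.6974

6.6974


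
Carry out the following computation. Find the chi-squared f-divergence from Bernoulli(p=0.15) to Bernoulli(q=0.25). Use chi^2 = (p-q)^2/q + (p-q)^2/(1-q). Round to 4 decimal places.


Chi-squared divergence between Bernoulli distributions:
chi^2 = (p-q)^2/q + (p-q)^2/(1-q).
p = 0.15, q = 0.25, p-q = -0.1.
(p-q)^2 = 0.01.
term1 = 0.01/0.25 = 0.04.
term2 = 0.01/0.75 = 0.013333.
chi^2 = 0.04 + 0.013333 = 0.0533

0.0533


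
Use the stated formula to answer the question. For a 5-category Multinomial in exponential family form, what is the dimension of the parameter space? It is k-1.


Exponential family dimension calculation:
For Multinomial with k=5 categories, dim = k-1 = 4.

4


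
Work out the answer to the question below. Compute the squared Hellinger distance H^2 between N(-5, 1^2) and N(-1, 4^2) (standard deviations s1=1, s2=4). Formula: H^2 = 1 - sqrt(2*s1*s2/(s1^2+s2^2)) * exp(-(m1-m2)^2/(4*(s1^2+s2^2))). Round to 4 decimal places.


Squared Hellinger distance for Gaussians:
H^2 = 1 - sqrt(2*s1*s2/(s1^2+s2^2)) * exp(-(m1-m2)^2/(4*(s1^2+s2^2))).
s1^2 = 1, s2^2 = 16, s1^2+s2^2 = 17.
sqrt(2*1*4/(17)) = 0.685994.
(m1-m2)^2 = (-4)^2 = 16.
exp(-16/(4*17)) = exp(-0.235294) = 0.790338.
H^2 = 1 - 0.685994*0.790338 = 0.4578

0.4578


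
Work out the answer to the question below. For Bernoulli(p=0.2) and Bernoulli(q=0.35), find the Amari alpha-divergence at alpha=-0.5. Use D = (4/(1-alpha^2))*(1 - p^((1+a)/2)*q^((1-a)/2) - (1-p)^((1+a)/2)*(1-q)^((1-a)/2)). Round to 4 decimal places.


Amari alpha-divergence:
D = (4/(1-alpha^2))*(1 - p^((1+a)/2)*q^((1-a)/2) - (1-p)^((1+a)/2)*(1-q)^((1-a)/2)).
alpha = -0.5, p = 0.2, q = 0.35.
e1 = (1+alpha)/2 = 0.25, e2 = (1-alpha)/2 = 0.75.
t1 = p^e1 * q^e2 = 0.2^0.25 * 0.35^0.75 = 0.304305.
t2 = (1-p)^e1 * (1-q)^e2 = 0.8^0.25 * 0.65^0.75 = 0.684633.
4/(1-alpha^2) = 5.333333.
D = 5.333333*(1 - 0.304305 - 0.684633) = 0.0590

0.0590


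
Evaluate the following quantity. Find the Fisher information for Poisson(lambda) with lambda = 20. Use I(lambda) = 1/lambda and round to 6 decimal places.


Fisher information for Poisson: I(lambda) = 1/lambda.
lambda = 20.
I(lambda) = 1/20 = 0.050000

0.050000


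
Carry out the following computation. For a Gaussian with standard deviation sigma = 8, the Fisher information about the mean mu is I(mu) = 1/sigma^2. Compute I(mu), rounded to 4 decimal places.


The Fisher information for the mean of a normal distribution is I(mu) = 1/sigma^2.
sigma = 8, so sigma^2 = 64.
I(mu) = 1/64 = 0.0156

0.0156


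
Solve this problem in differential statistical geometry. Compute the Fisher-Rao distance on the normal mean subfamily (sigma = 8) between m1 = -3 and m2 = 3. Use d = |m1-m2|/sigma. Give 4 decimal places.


On the fixed-variance normal subfamily, geodesic distance = |m1-m2|/sigma.
|-3 - 3| = 6.
sigma = 8.
d = 6/8 = 0.7500

0.7500


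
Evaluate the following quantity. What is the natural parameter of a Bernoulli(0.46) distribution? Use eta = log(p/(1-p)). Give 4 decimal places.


Natural parameter for Bernoulli: eta = log(p/(1-p)).
p = 0.46, 1-p = 0.54.
p/(1-p) = 0.851852.
eta = log(0.851852) = -0.1603

-0.1603


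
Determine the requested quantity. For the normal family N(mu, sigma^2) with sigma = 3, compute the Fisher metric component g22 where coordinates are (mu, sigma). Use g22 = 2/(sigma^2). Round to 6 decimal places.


For the 2-parameter normal family, the Fisher metric has:
  g11 = 1/sigma^2, g22 = 2/sigma^2.
sigma = 3, sigma^2 = 9.
g22 = 0.222222

0.222222


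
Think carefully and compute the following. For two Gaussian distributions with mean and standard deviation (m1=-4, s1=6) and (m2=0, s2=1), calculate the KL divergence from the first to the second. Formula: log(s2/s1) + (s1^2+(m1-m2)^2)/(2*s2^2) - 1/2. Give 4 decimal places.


KL divergence between normal distributions:
KL = log(s2/s1) + (s1^2 + (m1-m2)^2)/(2*s2^2) - 1/2.
log(1/6) = -1.791759.
(6^2 + (-4-0)^2)/(2*1^2) = (36 + 16)/2 = 26.0.
KL = -1.791759 + 26.0 - 0.5 = 23.7082

23.7082


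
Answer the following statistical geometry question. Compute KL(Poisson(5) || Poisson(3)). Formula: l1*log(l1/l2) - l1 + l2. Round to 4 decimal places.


KL divergence for Poisson:
KL = l1*log(l1/l2) - l1 + l2.
l1 = 5, l2 = 3.
log(5/3) = 0.510826.
l1*log(l1/l2) = 5 * 0.510826 = 2.554128.
KL = 2.554128 - 5 + 3 = 0.5541

0.5541


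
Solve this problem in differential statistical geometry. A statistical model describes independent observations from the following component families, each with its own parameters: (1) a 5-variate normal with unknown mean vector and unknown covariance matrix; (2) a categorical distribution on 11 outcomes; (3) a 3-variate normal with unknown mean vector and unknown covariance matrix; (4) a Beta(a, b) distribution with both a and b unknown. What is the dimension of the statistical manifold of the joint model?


The dimension of a statistical manifold equals the number of free
(independent) real parameters of the model. For a product of independent
blocks the parameter counts add.
- 5-variate normal: 5 (mean) + 5*6/2 = 15 (symmetric covariance) = 20.
- categorical on 11 outcomes (probabilities sum to 1): 11-1 = 10.
- 3-variate normal: 3 (mean) + 3*4/2 = 6 (symmetric covariance) = 9.
- Beta (a, b): 2.
Total = 20 + 10 + 9 + 2 = 41.
Dimension = 41

41


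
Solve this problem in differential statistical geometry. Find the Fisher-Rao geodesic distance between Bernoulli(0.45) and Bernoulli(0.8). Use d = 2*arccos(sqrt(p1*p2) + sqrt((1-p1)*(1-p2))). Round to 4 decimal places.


Geodesic distance on Bernoulli manifold:
d(p1,p2) = 2*arccos(sqrt(p1*p2) + sqrt((1-p1)*(1-p2))).
sqrt(p1*p2) = sqrt(0.45*0.8) = 0.6.
sqrt((1-p1)*(1-p2)) = sqrt(0.55*0.2) = 0.331662.
arg = 0.6 + 0.331662 = 0.931662.
d = 2*arccos(0.931662) = 0.7437

0.7437


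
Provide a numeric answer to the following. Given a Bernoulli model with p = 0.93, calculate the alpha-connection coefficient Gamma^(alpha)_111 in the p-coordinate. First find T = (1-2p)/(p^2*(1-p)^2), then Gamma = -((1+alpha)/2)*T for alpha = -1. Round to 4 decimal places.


Skewness (Amari-Chentsov) tensor: T = (1-2p)/(p^2*(1-p)^2).
p = 0.93, 1-2p = -0.86, p^2 = 0.8649, (1-p)^2 = 0.0049.
T = -0.86/(0.8649 * 0.0049) = -202.92543.
In the p-coordinate, Gamma^(alpha) = Gamma^(0) - (alpha/2)*T with Gamma^(0) = (1/2)*g'(p) = -T/2,
so Gamma^(alpha) = -((1+alpha)/2)*T.
alpha = -1, -(1+alpha)/2 = 0.0.
Gamma = 0.0 * -202.92543 = 0.0000

0.0000


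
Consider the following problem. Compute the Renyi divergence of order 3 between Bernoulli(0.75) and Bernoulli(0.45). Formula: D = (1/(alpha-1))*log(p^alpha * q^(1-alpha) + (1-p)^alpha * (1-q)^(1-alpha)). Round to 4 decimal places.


Renyi divergence of order alpha between Bernoulli distributions:
D = (1/(alpha-1))*log(p^alpha * q^(1-alpha) + (1-p)^alpha * (1-q)^(1-alpha)).
alpha = 3, p = 0.75, q = 0.45.
p^alpha * q^(1-alpha) = 0.75^3 * 0.45^-2 = 2.083333.
(1-p)^alpha * (1-q)^(1-alpha) = 0.25^3 * 0.55^-2 = 0.051653.
sum = 2.083333 + 0.051653 = 2.134986.
D = (1/2)*log(2.134986) = 0.3792

0.3792


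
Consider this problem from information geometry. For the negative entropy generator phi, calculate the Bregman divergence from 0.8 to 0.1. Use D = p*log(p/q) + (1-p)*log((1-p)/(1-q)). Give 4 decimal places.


Bregman divergence with negative entropy generator:
D = p*log(p/q) + (1-p)*log((1-p)/(1-q)).
p = 0.8, q = 0.1.
p*log(p/q) = 0.8*log(0.8/0.1) = 1.663553.
(1-p)*log((1-p)/(1-q)) = 0.2*log(0.2/0.9) = -0.300815.
D = 1.663553 + -0.300815 = 1.3627

1.3627


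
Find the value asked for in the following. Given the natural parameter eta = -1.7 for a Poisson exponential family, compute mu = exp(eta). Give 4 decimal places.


Expectation parameter for Poisson exponential family:
mu = exp(eta).
eta = -1.7.
mu = exp(-1.7) = 0.1827

0.1827


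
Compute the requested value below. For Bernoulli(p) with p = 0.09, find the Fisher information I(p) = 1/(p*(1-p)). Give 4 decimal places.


For Bernoulli(p), Fisher information is I(p) = 1/(p*(1-p)).
p = 0.09, 1-p = 0.91.
p*(1-p) = 0.0819.
I(p) = 1/0.0819 = 12.2100

12.2100


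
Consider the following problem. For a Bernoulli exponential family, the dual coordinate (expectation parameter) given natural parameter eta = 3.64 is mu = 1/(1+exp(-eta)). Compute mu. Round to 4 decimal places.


Dual coordinate (expectation parameter) for Bernoulli:
mu = 1/(1+exp(-eta)).
eta = 3.64.
exp(-eta) = exp(-3.64) = 0.026252.
mu = 1/(1+0.026252) = 0.9744

0.9744


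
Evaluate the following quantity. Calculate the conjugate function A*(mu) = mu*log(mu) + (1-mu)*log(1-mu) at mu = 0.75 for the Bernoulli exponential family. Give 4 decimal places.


Legendre transform for Bernoulli:
A*(mu) = mu*log(mu) + (1-mu)*log(1-mu).
mu = 0.75, 1-mu = 0.25.
mu*log(mu) = 0.75*log(0.75) = -0.215762.
(1-mu)*log(1-mu) = 0.25*log(0.25) = -0.346574.
A* = -0.215762 + -0.346574 = -0.5623

-0.5623


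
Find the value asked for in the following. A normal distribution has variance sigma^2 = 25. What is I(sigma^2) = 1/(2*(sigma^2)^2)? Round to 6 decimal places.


Fisher information for variance: I(sigma^2) = 1/(2*sigma^4).
sigma^2 = 25, so sigma^4 = 625.
I = 1/(2*625) = 1/1250 = 0.000800

0.000800


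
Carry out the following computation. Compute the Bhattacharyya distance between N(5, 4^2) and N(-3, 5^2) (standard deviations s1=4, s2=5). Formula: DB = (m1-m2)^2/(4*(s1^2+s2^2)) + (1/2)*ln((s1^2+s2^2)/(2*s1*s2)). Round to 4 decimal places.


Bhattacharyya distance between two Gaussians:
DB = (m1-m2)^2/(4*(s1^2+s2^2)) + (1/2)*ln((s1^2+s2^2)/(2*s1*s2)).
(m1-m2)^2 = (8)^2 = 64.
s1^2+s2^2 = 16 + 25 = 41.
term1 = 64/164 = 0.390244.
term2 = 0.5*ln(41/40.0) = 0.012346.
DB = 0.390244 + 0.012346 = 0.4026

0.4026
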